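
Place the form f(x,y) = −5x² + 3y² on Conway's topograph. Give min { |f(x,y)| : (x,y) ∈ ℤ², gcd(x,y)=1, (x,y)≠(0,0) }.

descent: ρ → (3,6,-2)  [lands on river]
river: ρ → (-2,6,3)
closes: descent 1, river 2
min |a| on river = 2

2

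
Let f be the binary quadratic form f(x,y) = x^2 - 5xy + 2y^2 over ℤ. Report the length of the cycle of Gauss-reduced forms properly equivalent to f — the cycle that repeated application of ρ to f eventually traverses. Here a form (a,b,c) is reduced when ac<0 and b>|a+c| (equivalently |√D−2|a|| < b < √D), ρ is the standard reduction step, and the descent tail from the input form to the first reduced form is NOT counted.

D = 17, ⌊√D⌋ = 4
descent: ρ → (2,1,-2)  [lands on river]
river: ρ → (-2,3,1)
river: ρ → (1,3,-2)
river: ρ → (-2,1,2)
river: ρ → (2,3,-1)
river: ρ → (-1,3,2)
ρ-cycle length = 6 (tail of 1 descent step not counted)

6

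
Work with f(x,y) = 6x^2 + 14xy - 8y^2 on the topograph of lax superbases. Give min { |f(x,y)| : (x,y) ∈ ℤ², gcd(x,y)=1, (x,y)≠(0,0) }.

river: ρ → (-8,18,2)
river: ρ → (2,18,-8)
river: ρ → (-8,14,6)
river: ρ → (6,10,-12)
river: ρ → (-12,14,4)
river: ρ → (4,18,-4)
river: ρ → (-4,14,12)
river: ρ → (12,10,-6)
river: ρ → (-6,14,8)
river: ρ → (8,18,-2)
river: ρ → (-2,18,8)
river: ρ → (8,14,-6)
river: ρ → (-6,10,12)
river: ρ → (12,14,-4)
river: ρ → (-4,18,4)
river: ρ → (4,14,-12)
river: ρ → (-12,10,6)
river: ρ → (6,14,-8)
closes: descent 0, river 18
min |a| on river = 2

2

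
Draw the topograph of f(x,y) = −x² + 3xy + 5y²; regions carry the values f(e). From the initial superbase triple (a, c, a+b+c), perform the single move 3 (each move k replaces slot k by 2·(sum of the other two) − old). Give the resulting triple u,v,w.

start (-1,5,7) = (f(1,0),f(0,1),f(1,1))
replace slot 3: 2·((-1)+5) − 7 = 1 → (-1,5,1)

-1,5,1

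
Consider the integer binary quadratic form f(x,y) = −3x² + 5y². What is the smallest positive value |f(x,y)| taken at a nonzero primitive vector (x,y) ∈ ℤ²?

descent: ρ → (5,0,-3)
descent: ρ → (-3,6,2)  [lands on river]
river: ρ → (2,6,-3)
closes: descent 2, river 2
min |a| on river = 2

2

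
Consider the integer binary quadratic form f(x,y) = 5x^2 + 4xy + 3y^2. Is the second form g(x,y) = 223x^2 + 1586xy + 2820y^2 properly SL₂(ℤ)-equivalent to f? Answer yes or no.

D₁ = -44, D₂ = -44
f: flip: (5,4,3)→(3,-4,5)
f: translate: b→2 (≡-4 mod 6), so (3,-4,5)→(3,2,4)
f: reduced (well bottom): (3,2,4) with a≤c, −a<b≤a
g: translate: b→-198 (≡1586 mod 446), so (223,1586,2820)→(223,-198,44)
g: flip: (223,-198,44)→(44,198,223)
g: translate: b→22 (≡198 mod 88), so (44,198,223)→(44,22,3)
g: flip: (44,22,3)→(3,-22,44)
g: translate: b→2 (≡-22 mod 6), so (3,-22,44)→(3,2,4)
g: reduced (well bottom): (3,2,4) with a≤c, −a<b≤a
reduced forms (3, 2, 4) vs (3, 2, 4) ⇒ equivalent

yes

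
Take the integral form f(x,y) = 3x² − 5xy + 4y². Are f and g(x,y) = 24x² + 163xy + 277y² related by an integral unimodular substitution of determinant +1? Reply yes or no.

D₁ = -23, D₂ = -23
f: translate: b→1 (≡-5 mod 6), so (3,-5,4)→(3,1,2)
f: flip: (3,1,2)→(2,-1,3)
f: reduced (well bottom): (2,-1,3) with a≤c, −a<b≤a
g: translate: b→19 (≡163 mod 48), so (24,163,277)→(24,19,4)
g: flip: (24,19,4)→(4,-19,24)
g: translate: b→-3 (≡-19 mod 8), so (4,-19,24)→(4,-3,2)
g: flip: (4,-3,2)→(2,3,4)
g: translate: b→-1 (≡3 mod 4), so (2,3,4)→(2,-1,3)
g: reduced (well bottom): (2,-1,3) with a≤c, −a<b≤a
reduced forms (2, -1, 3) vs (2, -1, 3) ⇒ equivalent

yes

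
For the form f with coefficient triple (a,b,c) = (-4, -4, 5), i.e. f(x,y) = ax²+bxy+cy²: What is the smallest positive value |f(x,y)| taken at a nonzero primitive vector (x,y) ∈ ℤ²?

descent: ρ → (5,4,-4)  [lands on river]
river: ρ → (-4,4,5)
river: ρ → (5,6,-3)
river: ρ → (-3,6,5)
closes: descent 1, river 4
min |a| on river = 3

3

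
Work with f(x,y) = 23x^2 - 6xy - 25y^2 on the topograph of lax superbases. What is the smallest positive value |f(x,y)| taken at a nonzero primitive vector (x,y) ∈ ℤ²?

descent: ρ → (-25,6,23)  [lands on river]
river: ρ → (23,40,-8)
river: ρ → (-8,40,23)
river: ρ → (23,6,-25)
river: ρ → (-25,44,4)
river: ρ → (4,44,-25)
closes: descent 1, river 6
min |a| on river = 4

4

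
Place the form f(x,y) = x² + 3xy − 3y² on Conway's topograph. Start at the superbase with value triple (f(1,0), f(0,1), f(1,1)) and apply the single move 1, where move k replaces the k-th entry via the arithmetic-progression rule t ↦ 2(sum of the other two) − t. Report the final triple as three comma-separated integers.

start (1,-3,1) = (f(1,0),f(0,1),f(1,1))
replace slot 1: 2·((-3)+1) − 1 = -5 → (-5,-3,1)

-5,-3,1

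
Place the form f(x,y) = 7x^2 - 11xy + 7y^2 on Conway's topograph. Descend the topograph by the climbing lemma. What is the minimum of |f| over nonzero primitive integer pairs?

translate: b→3 (≡-11 mod 14), so (7,-11,7)→(7,3,3)
flip: (7,3,3)→(3,-3,7)
translate: b→3 (≡-3 mod 6), so (3,-3,7)→(3,3,7)
reduced (well bottom): (3,3,7) with a≤c, −a<b≤a
well minimum = a = 3

3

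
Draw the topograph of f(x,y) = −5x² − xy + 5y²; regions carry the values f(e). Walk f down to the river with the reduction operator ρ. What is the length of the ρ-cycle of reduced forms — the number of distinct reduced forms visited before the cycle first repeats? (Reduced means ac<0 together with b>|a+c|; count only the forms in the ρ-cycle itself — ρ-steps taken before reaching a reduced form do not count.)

D = 101, ⌊√D⌋ = 10
descent: ρ → (5,1,-5)  [lands on river]
river: ρ → (-5,9,1)
river: ρ → (1,9,-5)
river: ρ → (-5,1,5)
river: ρ → (5,9,-1)
river: ρ → (-1,9,5)
ρ-cycle length = 6 (tail of 1 descent step not counted)

6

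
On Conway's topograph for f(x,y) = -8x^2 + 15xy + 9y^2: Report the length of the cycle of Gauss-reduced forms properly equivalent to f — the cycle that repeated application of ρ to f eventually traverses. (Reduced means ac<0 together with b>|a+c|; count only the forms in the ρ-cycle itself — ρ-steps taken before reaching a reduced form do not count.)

D = 513, ⌊√D⌋ = 22
river: ρ → (9,21,-2)
river: ρ → (-2,19,19)
river: ρ → (19,19,-2)
river: ρ → (-2,21,9)
river: ρ → (9,15,-8)
river: ρ → (-8,17,7)
river: ρ → (7,11,-14)
river: ρ → (-14,17,4)
river: ρ → (4,15,-18)
river: ρ → (-18,21,1)
river: ρ → (1,21,-18)
river: ρ → (-18,15,4)
river: ρ → (4,17,-14)
river: ρ → (-14,11,7)
river: ρ → (7,17,-8)
river: ρ → (-8,15,9)
ρ-cycle length = 16 (tail of 0 descent steps not counted)

16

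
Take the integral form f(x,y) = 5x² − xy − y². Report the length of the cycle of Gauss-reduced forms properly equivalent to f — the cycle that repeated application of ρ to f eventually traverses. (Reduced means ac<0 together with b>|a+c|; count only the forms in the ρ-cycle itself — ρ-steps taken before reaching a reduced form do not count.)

D = 21, ⌊√D⌋ = 4
descent: ρ → (-1,3,3)  [lands on river]
river: ρ → (3,3,-1)
ρ-cycle length = 2 (tail of 1 descent step not counted)

2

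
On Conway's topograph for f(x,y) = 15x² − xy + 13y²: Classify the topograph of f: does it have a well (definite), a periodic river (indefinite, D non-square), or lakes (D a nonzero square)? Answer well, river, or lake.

D = b²−4ac = (-1)² − 4·15·13 = -779
D < 0 ⇒ definite ⇒ every region one sign ⇒ single well

well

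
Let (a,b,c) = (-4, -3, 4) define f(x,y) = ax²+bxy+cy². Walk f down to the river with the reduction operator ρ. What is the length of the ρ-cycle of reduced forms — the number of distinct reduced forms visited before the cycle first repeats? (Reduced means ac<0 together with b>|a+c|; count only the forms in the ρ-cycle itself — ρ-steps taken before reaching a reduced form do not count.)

D = 73, ⌊√D⌋ = 8
descent: ρ → (4,3,-4)  [lands on river]
river: ρ → (-4,5,3)
river: ρ → (3,7,-2)
river: ρ → (-2,5,6)
river: ρ → (6,7,-1)
river: ρ → (-1,7,6)
river: ρ → (6,5,-2)
river: ρ → (-2,7,3)
river: ρ → (3,5,-4)
river: ρ → (-4,3,4)
river: ρ → (4,5,-3)
river: ρ → (-3,7,2)
river: ρ → (2,5,-6)
river: ρ → (-6,7,1)
river: ρ → (1,7,-6)
river: ρ → (-6,5,2)
river: ρ → (2,7,-3)
river: ρ → (-3,5,4)
ρ-cycle length = 18 (tail of 1 descent step not counted)

18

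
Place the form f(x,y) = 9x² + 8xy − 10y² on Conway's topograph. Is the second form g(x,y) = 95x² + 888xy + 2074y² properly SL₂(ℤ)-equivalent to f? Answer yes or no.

D₁ = 424, D₂ = 424
river cycle of f (length 18): (-10, 12, 7), (7, 16, -6), (-6, 20, 1), (1, 20, -6), (-6, 16, 7), (7, 12, -10), (-10, 8, 9), (9, 10, -9), (-9, 8, 10), (10, 12, -7), … (8 more)
river cycle of g (length 18): (9, 8, -10), (-10, 12, 7), (7, 16, -6), (-6, 20, 1), (1, 20, -6), (-6, 16, 7), (7, 12, -10), (-10, 8, 9), (9, 10, -9), (-9, 8, 10), … (8 more)
cycles coincide ⇒ equivalent

yes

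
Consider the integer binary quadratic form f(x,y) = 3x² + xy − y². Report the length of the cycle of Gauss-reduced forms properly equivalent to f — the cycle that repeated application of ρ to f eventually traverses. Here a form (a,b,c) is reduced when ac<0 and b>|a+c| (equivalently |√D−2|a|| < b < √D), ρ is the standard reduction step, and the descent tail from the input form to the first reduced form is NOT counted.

D = 13, ⌊√D⌋ = 3
descent: ρ → (-1,3,1)  [lands on river]
river: ρ → (1,3,-1)
ρ-cycle length = 2 (tail of 1 descent step not counted)

2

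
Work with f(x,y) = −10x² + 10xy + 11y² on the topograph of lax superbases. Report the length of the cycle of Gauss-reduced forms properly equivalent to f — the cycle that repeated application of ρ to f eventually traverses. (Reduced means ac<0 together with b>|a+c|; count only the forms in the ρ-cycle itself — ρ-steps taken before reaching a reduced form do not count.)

D = 540, ⌊√D⌋ = 23
river: ρ → (11,12,-9)
river: ρ → (-9,6,14)
river: ρ → (14,22,-1)
river: ρ → (-1,22,14)
river: ρ → (14,6,-9)
river: ρ → (-9,12,11)
river: ρ → (11,10,-10)
river: ρ → (-10,10,11)
ρ-cycle length = 8 (tail of 0 descent steps not counted)

8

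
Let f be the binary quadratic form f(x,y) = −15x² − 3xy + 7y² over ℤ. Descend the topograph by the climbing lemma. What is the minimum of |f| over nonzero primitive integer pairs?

descent: ρ → (7,17,-5)  [lands on river]
river: ρ → (-5,13,13)
river: ρ → (13,13,-5)
river: ρ → (-5,17,7)
river: ρ → (7,11,-11)
river: ρ → (-11,11,7)
closes: descent 1, river 6
min |a| on river = 5

5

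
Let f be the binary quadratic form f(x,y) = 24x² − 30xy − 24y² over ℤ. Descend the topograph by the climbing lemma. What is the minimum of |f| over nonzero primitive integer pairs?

descent: ρ → (-24,30,24)  [lands on river]
river: ρ → (24,18,-30)
river: ρ → (-30,42,12)
river: ρ → (12,54,-6)
river: ρ → (-6,54,12)
river: ρ → (12,42,-30)
river: ρ → (-30,18,24)
river: ρ → (24,30,-24)
river: ρ → (-24,18,30)
river: ρ → (30,42,-12)
river: ρ → (-12,54,6)
river: ρ → (6,54,-12)
river: ρ → (-12,42,30)
river: ρ → (30,18,-24)
closes: descent 1, river 14
min |a| on river = 6

6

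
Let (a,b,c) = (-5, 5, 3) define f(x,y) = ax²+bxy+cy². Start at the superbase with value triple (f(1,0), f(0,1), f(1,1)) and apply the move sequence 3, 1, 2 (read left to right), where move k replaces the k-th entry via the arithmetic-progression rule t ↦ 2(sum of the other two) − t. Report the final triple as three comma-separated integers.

start (-5,3,3) = (f(1,0),f(0,1),f(1,1))
replace slot 3: 2·((-5)+3) − 3 = -7 → (-5,3,-7)
replace slot 1: 2·(3+(-7)) − (-5) = -3 → (-3,3,-7)
replace slot 2: 2·((-3)+(-7)) − 3 = -23 → (-3,-23,-7)

-3,-23,-7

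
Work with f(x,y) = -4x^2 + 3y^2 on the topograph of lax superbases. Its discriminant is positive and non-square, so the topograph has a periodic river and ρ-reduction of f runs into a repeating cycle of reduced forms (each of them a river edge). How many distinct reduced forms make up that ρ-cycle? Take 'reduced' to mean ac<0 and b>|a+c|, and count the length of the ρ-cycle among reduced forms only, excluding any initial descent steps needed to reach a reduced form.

D = 48, ⌊√D⌋ = 6
descent: ρ → (3,6,-1)  [lands on river]
river: ρ → (-1,6,3)
ρ-cycle length = 2 (tail of 1 descent step not counted)

2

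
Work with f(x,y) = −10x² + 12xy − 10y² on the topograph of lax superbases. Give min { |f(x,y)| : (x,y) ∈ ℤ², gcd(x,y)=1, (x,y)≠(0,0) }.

translate: b→8 (≡-12 mod 20), so (10,-12,10)→(10,8,8)
flip: (10,8,8)→(8,-8,10)
translate: b→8 (≡-8 mod 16), so (8,-8,10)→(8,8,10)
reduced (well bottom): (8,8,10) with a≤c, −a<b≤a
well minimum |f| = |-8| = 8 (negative-definite)

8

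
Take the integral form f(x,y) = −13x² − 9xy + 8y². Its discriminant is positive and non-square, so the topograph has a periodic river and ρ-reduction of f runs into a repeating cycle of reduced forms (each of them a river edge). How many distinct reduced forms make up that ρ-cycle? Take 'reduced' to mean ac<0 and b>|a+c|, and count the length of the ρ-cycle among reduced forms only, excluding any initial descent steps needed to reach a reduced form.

D = 497, ⌊√D⌋ = 22
descent: ρ → (8,9,-13)  [lands on river]
river: ρ → (-13,17,4)
river: ρ → (4,15,-17)
river: ρ → (-17,19,2)
river: ρ → (2,21,-7)
river: ρ → (-7,21,2)
river: ρ → (2,19,-17)
river: ρ → (-17,15,4)
river: ρ → (4,17,-13)
river: ρ → (-13,9,8)
river: ρ → (8,7,-14)
river: ρ → (-14,21,1)
river: ρ → (1,21,-14)
river: ρ → (-14,7,8)
ρ-cycle length = 14 (tail of 1 descent step not counted)

14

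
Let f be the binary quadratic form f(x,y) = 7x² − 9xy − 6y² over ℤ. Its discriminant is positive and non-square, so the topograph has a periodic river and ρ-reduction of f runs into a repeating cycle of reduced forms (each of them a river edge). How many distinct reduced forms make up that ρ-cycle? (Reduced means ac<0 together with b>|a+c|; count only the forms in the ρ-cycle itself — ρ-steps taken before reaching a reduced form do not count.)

D = 249, ⌊√D⌋ = 15
descent: ρ → (-6,9,7)  [lands on river]
river: ρ → (7,5,-8)
river: ρ → (-8,11,4)
river: ρ → (4,13,-5)
river: ρ → (-5,7,10)
river: ρ → (10,13,-2)
river: ρ → (-2,15,3)
river: ρ → (3,15,-2)
river: ρ → (-2,13,10)
river: ρ → (10,7,-5)
river: ρ → (-5,13,4)
river: ρ → (4,11,-8)
river: ρ → (-8,5,7)
river: ρ → (7,9,-6)
river: ρ → (-6,15,1)
river: ρ → (1,15,-6)
ρ-cycle length = 16 (tail of 1 descent step not counted)

16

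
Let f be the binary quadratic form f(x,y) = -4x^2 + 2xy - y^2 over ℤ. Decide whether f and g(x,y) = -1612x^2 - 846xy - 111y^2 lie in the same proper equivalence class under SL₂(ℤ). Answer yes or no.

D₁ = -12, D₂ = -12
f is negative-definite; reduce −f:
−f: flip: (4,-2,1)→(1,2,4)
−f: translate: b→0 (≡2 mod 2), so (1,2,4)→(1,0,3)
−f: reduced (well bottom): (1,0,3) with a≤c, −a<b≤a
flip sign back: reduced form of f is (-1,0,-3)
g is negative-definite; reduce −g:
−g: flip: (1612,846,111)→(111,-846,1612)
−g: translate: b→42 (≡-846 mod 222), so (111,-846,1612)→(111,42,4)
−g: flip: (111,42,4)→(4,-42,111)
−g: translate: b→-2 (≡-42 mod 8), so (4,-42,111)→(4,-2,1)
−g: flip: (4,-2,1)→(1,2,4)
−g: translate: b→0 (≡2 mod 2), so (1,2,4)→(1,0,3)
−g: reduced (well bottom): (1,0,3) with a≤c, −a<b≤a
flip sign back: reduced form of g is (-1,0,-3)
reduced forms (-1, 0, -3) vs (-1, 0, -3) ⇒ equivalent

yes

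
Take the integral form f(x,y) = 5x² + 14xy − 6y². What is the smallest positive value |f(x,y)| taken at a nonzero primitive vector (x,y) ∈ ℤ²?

river: ρ → (-6,10,9)
river: ρ → (9,8,-7)
river: ρ → (-7,6,10)
river: ρ → (10,14,-3)
river: ρ → (-3,16,5)
river: ρ → (5,14,-6)
closes: descent 0, river 6
min |a| on river = 3

3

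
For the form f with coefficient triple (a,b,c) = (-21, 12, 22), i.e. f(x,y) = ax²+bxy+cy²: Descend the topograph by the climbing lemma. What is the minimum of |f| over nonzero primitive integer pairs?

river: ρ → (22,32,-11)
river: ρ → (-11,34,19)
river: ρ → (19,42,-3)
river: ρ → (-3,42,19)
river: ρ → (19,34,-11)
river: ρ → (-11,32,22)
river: ρ → (22,12,-21)
river: ρ → (-21,30,13)
river: ρ → (13,22,-29)
river: ρ → (-29,36,6)
river: ρ → (6,36,-29)
river: ρ → (-29,22,13)
river: ρ → (13,30,-21)
river: ρ → (-21,12,22)
closes: descent 0, river 14
min |a| on river = 3

3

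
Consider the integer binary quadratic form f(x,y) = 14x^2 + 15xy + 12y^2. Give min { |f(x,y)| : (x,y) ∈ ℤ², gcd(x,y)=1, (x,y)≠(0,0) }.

translate: b→-13 (≡15 mod 28), so (14,15,12)→(14,-13,11)
flip: (14,-13,11)→(11,13,14)
translate: b→-9 (≡13 mod 22), so (11,13,14)→(11,-9,12)
reduced (well bottom): (11,-9,12) with a≤c, −a<b≤a
well minimum = a = 11

11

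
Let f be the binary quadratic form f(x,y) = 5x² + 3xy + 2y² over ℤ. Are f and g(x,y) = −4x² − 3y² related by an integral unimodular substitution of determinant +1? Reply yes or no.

D₁ = -31, D₂ = -48
discriminants differ ⇒ not SL₂(ℤ)-equivalent

no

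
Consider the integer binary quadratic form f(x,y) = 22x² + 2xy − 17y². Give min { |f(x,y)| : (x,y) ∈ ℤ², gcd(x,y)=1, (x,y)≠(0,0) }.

descent: ρ → (-17,32,7)  [lands on river]
river: ρ → (7,38,-2)
river: ρ → (-2,38,7)
river: ρ → (7,32,-17)
river: ρ → (-17,36,3)
river: ρ → (3,36,-17)
closes: descent 1, river 6
min |a| on river = 2

2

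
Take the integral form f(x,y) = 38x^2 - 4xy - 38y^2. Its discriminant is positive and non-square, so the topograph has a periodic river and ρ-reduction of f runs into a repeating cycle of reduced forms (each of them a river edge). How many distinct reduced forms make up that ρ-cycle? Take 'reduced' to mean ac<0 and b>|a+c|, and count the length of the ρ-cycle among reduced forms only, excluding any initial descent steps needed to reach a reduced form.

D = 5792, ⌊√D⌋ = 76
descent: ρ → (-38,4,38)  [lands on river]
river: ρ → (38,72,-4)
river: ρ → (-4,72,38)
river: ρ → (38,4,-38)
river: ρ → (-38,72,4)
river: ρ → (4,72,-38)
ρ-cycle length = 6 (tail of 1 descent step not counted)

6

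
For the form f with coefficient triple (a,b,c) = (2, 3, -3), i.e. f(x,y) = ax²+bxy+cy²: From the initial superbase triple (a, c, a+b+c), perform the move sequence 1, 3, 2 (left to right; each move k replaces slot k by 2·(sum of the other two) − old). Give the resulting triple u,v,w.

start (2,-3,2) = (f(1,0),f(0,1),f(1,1))
replace slot 1: 2·((-3)+2) − 2 = -4 → (-4,-3,2)
replace slot 3: 2·((-4)+(-3)) − 2 = -16 → (-4,-3,-16)
replace slot 2: 2·((-4)+(-16)) − (-3) = -37 → (-4,-37,-16)

-4,-37,-16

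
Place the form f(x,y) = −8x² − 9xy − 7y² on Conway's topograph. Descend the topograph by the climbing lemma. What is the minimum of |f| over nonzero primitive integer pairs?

translate: b→-7 (≡9 mod 16), so (8,9,7)→(8,-7,6)
flip: (8,-7,6)→(6,7,8)
translate: b→-5 (≡7 mod 12), so (6,7,8)→(6,-5,7)
reduced (well bottom): (6,-5,7) with a≤c, −a<b≤a
well minimum |f| = |-6| = 6 (negative-definite)

6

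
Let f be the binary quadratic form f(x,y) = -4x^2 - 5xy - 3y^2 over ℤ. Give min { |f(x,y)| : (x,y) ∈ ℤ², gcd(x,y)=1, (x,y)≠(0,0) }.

translate: b→-3 (≡5 mod 8), so (4,5,3)→(4,-3,2)
flip: (4,-3,2)→(2,3,4)
translate: b→-1 (≡3 mod 4), so (2,3,4)→(2,-1,3)
reduced (well bottom): (2,-1,3) with a≤c, −a<b≤a
well minimum |f| = |-2| = 2 (negative-definite)

2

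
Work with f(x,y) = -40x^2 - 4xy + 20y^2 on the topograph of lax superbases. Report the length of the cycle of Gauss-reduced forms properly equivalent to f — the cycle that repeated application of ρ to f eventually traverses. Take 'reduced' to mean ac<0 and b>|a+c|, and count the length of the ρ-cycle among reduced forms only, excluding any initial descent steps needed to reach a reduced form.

D = 3216, ⌊√D⌋ = 56
descent: ρ → (20,44,-16)  [lands on river]
river: ρ → (-16,52,8)
river: ρ → (8,44,-40)
river: ρ → (-40,36,12)
river: ρ → (12,36,-40)
river: ρ → (-40,44,8)
river: ρ → (8,52,-16)
river: ρ → (-16,44,20)
river: ρ → (20,36,-24)
river: ρ → (-24,12,32)
river: ρ → (32,52,-4)
river: ρ → (-4,52,32)
river: ρ → (32,12,-24)
river: ρ → (-24,36,20)
ρ-cycle length = 14 (tail of 1 descent step not counted)

14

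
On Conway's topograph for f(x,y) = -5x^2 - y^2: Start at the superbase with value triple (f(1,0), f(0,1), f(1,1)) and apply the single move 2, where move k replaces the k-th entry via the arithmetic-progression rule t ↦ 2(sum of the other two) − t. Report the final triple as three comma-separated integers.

start (-5,-1,-6) = (f(1,0),f(0,1),f(1,1))
replace slot 2: 2·((-5)+(-6)) − (-1) = -21 → (-5,-21,-6)

-5,-21,-6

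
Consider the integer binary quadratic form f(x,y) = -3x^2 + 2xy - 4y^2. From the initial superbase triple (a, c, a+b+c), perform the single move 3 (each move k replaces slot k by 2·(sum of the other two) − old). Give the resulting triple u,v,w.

start (-3,-4,-5) = (f(1,0),f(0,1),f(1,1))
replace slot 3: 2·((-3)+(-4)) − (-5) = -9 → (-3,-4,-9)

-3,-4,-9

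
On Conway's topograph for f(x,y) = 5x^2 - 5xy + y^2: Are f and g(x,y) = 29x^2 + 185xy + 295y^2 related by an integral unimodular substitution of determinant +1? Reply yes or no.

D₁ = 5, D₂ = 5
river cycle of f (length 2): (1, 1, -1), (-1, 1, 1)
river cycle of g (length 2): (1, 1, -1), (-1, 1, 1)
cycles coincide ⇒ equivalent

yes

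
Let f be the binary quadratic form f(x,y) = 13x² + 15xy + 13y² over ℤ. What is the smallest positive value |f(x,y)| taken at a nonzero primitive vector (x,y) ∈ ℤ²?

translate: b→-11 (≡15 mod 26), so (13,15,13)→(13,-11,11)
flip: (13,-11,11)→(11,11,13)
reduced (well bottom): (11,11,13) with a≤c, −a<b≤a
well minimum = a = 11

11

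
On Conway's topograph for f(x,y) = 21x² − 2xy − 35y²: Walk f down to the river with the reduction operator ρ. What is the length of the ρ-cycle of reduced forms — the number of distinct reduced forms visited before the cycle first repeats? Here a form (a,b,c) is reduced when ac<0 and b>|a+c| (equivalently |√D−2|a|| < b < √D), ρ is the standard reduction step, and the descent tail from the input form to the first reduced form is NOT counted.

D = 2944, ⌊√D⌋ = 54
descent: ρ → (-35,2,21)
descent: ρ → (21,40,-16)  [lands on river]
river: ρ → (-16,24,37)
river: ρ → (37,50,-3)
river: ρ → (-3,52,20)
river: ρ → (20,28,-27)
river: ρ → (-27,26,21)
river: ρ → (21,16,-32)
river: ρ → (-32,48,5)
river: ρ → (5,52,-12)
river: ρ → (-12,44,21)
ρ-cycle length = 10 (tail of 2 descent steps not counted)

10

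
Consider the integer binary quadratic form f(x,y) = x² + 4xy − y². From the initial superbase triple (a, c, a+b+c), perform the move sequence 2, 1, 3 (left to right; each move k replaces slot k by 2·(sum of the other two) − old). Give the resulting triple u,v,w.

start (1,-1,4) = (f(1,0),f(0,1),f(1,1))
replace slot 2: 2·(1+4) − (-1) = 11 → (1,11,4)
replace slot 1: 2·(11+4) − 1 = 29 → (29,11,4)
replace slot 3: 2·(29+11) − 4 = 76 → (29,11,76)

29,11,76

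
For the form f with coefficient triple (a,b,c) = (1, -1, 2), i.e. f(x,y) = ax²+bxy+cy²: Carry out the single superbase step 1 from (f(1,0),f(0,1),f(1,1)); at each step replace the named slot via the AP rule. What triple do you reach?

start (1,2,2) = (f(1,0),f(0,1),f(1,1))
replace slot 1: 2·(2+2) − 1 = 7 → (7,2,2)

7,2,2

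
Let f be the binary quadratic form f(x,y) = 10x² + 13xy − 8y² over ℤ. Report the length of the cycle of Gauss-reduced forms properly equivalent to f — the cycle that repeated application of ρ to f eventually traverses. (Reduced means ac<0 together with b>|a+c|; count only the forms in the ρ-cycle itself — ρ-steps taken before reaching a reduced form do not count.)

D = 489, ⌊√D⌋ = 22
river: ρ → (-8,19,4)
river: ρ → (4,21,-3)
river: ρ → (-3,21,4)
river: ρ → (4,19,-8)
river: ρ → (-8,13,10)
river: ρ → (10,7,-11)
river: ρ → (-11,15,6)
river: ρ → (6,21,-2)
river: ρ → (-2,19,16)
river: ρ → (16,13,-5)
river: ρ → (-5,17,10)
river: ρ → (10,3,-12)
river: ρ → (-12,21,1)
river: ρ → (1,21,-12)
river: ρ → (-12,3,10)
river: ρ → (10,17,-5)
river: ρ → (-5,13,16)
river: ρ → (16,19,-2)
river: ρ → (-2,21,6)
river: ρ → (6,15,-11)
river: ρ → (-11,7,10)
river: ρ → (10,13,-8)
ρ-cycle length = 22 (tail of 0 descent steps not counted)

22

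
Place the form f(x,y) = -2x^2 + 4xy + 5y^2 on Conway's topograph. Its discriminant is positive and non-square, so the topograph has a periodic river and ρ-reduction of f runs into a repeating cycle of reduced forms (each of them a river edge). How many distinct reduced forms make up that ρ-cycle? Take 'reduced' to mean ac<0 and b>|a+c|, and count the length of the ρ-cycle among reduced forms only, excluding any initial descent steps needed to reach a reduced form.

D = 56, ⌊√D⌋ = 7
river: ρ → (5,6,-1)
river: ρ → (-1,6,5)
river: ρ → (5,4,-2)
river: ρ → (-2,4,5)
ρ-cycle length = 4 (tail of 0 descent steps not counted)

4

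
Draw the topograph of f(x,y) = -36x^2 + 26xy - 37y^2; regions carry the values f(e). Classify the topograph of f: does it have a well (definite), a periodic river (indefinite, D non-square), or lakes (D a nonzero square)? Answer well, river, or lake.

D = b²−4ac = 26² − 4·(-36)·(-37) = -4652
D < 0 ⇒ definite ⇒ every region one sign ⇒ single well

well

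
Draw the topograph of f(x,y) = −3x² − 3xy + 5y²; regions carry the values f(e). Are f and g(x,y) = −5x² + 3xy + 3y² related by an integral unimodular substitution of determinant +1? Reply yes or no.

D₁ = 69, D₂ = 69
river cycle of f (length 4): (5, 3, -3), (-3, 3, 5), (5, 7, -1), (-1, 7, 5)
river cycle of g (length 4): (3, 3, -5), (-5, 7, 1), (1, 7, -5), (-5, 3, 3)
cycles differ ⇒ inequivalent

no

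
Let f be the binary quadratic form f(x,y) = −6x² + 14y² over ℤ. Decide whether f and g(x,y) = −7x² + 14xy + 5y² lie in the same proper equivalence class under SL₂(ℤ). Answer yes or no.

D₁ = 336, D₂ = 336
river cycle of f (length 6): (-6, 12, 8), (8, 4, -10), (-10, 16, 2), (2, 16, -10), (-10, 4, 8), (8, 12, -6)
river cycle of g (length 4): (5, 16, -4), (-4, 16, 5), (5, 14, -7), (-7, 14, 5)
cycles differ ⇒ inequivalent

no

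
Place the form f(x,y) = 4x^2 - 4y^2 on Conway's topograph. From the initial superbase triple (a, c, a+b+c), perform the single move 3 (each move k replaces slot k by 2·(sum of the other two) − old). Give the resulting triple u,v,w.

start (4,-4,0) = (f(1,0),f(0,1),f(1,1))
replace slot 3: 2·(4+(-4)) − 0 = 0 → (4,-4,0)

4,-4,0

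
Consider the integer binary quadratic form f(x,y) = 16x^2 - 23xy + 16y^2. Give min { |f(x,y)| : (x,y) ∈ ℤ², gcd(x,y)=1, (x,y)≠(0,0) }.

translate: b→9 (≡-23 mod 32), so (16,-23,16)→(16,9,9)
flip: (16,9,9)→(9,-9,16)
translate: b→9 (≡-9 mod 18), so (9,-9,16)→(9,9,16)
reduced (well bottom): (9,9,16) with a≤c, −a<b≤a
well minimum = a = 9

9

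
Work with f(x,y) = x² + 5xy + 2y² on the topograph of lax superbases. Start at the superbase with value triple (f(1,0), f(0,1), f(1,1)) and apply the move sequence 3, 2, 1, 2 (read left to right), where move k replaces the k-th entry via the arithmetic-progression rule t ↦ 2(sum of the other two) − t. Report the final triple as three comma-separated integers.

start (1,2,8) = (f(1,0),f(0,1),f(1,1))
replace slot 3: 2·(1+2) − 8 = -2 → (1,2,-2)
replace slot 2: 2·(1+(-2)) − 2 = -4 → (1,-4,-2)
replace slot 1: 2·((-4)+(-2)) − 1 = -13 → (-13,-4,-2)
replace slot 2: 2·((-13)+(-2)) − (-4) = -26 → (-13,-26,-2)

-13,-26,-2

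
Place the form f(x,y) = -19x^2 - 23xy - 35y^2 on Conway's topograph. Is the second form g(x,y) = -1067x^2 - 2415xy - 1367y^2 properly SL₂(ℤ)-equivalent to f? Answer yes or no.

D₁ = -2131, D₂ = -2131
f is negative-definite; reduce −f:
−f: translate: b→-15 (≡23 mod 38), so (19,23,35)→(19,-15,31)
−f: reduced (well bottom): (19,-15,31) with a≤c, −a<b≤a
flip sign back: reduced form of f is (-19,15,-31)
g is negative-definite; reduce −g:
−g: translate: b→281 (≡2415 mod 2134), so (1067,2415,1367)→(1067,281,19)
−g: flip: (1067,281,19)→(19,-281,1067)
−g: translate: b→-15 (≡-281 mod 38), so (19,-281,1067)→(19,-15,31)
−g: reduced (well bottom): (19,-15,31) with a≤c, −a<b≤a
flip sign back: reduced form of g is (-19,15,-31)
reduced forms (-19, 15, -31) vs (-19, 15, -31) ⇒ equivalent

yes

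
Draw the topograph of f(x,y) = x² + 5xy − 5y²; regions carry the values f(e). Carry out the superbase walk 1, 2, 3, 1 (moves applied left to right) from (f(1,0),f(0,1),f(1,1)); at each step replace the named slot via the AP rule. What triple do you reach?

start (1,-5,1) = (f(1,0),f(0,1),f(1,1))
replace slot 1: 2·((-5)+1) − 1 = -9 → (-9,-5,1)
replace slot 2: 2·((-9)+1) − (-5) = -11 → (-9,-11,1)
replace slot 3: 2·((-9)+(-11)) − 1 = -41 → (-9,-11,-41)
replace slot 1: 2·((-11)+(-41)) − (-9) = -95 → (-95,-11,-41)

-95,-11,-41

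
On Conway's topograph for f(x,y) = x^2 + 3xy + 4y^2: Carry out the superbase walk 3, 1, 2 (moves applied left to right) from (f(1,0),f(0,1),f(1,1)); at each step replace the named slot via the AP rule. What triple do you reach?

start (1,4,8) = (f(1,0),f(0,1),f(1,1))
replace slot 3: 2·(1+4) − 8 = 2 → (1,4,2)
replace slot 1: 2·(4+2) − 1 = 11 → (11,4,2)
replace slot 2: 2·(11+2) − 4 = 22 → (11,22,2)

11,22,2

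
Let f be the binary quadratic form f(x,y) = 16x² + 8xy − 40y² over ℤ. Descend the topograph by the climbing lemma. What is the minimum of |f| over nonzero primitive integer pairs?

descent: ρ → (-40,-8,16)
descent: ρ → (16,40,-16)  [lands on river]
river: ρ → (-16,24,32)
river: ρ → (32,40,-8)
river: ρ → (-8,40,32)
river: ρ → (32,24,-16)
river: ρ → (-16,40,16)
river: ρ → (16,24,-32)
river: ρ → (-32,40,8)
river: ρ → (8,40,-32)
river: ρ → (-32,24,16)
closes: descent 2, river 10
min |a| on river = 8

8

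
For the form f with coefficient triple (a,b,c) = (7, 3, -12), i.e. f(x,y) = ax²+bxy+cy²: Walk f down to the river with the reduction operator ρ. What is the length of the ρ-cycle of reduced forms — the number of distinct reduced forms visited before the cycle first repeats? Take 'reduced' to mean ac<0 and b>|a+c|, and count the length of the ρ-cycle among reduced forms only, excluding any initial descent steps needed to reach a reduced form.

D = 345, ⌊√D⌋ = 18
descent: ρ → (-12,-3,7)
descent: ρ → (7,17,-2)  [lands on river]
river: ρ → (-2,15,15)
river: ρ → (15,15,-2)
river: ρ → (-2,17,7)
river: ρ → (7,11,-8)
river: ρ → (-8,5,10)
river: ρ → (10,15,-3)
river: ρ → (-3,15,10)
river: ρ → (10,5,-8)
river: ρ → (-8,11,7)
ρ-cycle length = 10 (tail of 2 descent steps not counted)

10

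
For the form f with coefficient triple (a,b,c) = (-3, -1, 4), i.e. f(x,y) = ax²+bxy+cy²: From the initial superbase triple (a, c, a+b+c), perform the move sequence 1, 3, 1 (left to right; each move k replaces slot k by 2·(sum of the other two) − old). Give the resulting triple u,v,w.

start (-3,4,0) = (f(1,0),f(0,1),f(1,1))
replace slot 1: 2·(4+0) − (-3) = 11 → (11,4,0)
replace slot 3: 2·(11+4) − 0 = 30 → (11,4,30)
replace slot 1: 2·(4+30) − 11 = 57 → (57,4,30)

57,4,30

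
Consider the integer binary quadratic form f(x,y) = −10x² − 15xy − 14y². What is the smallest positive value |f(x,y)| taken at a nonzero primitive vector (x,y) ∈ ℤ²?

translate: b→-5 (≡15 mod 20), so (10,15,14)→(10,-5,9)
flip: (10,-5,9)→(9,5,10)
reduced (well bottom): (9,5,10) with a≤c, −a<b≤a
well minimum |f| = |-9| = 9 (negative-definite)

9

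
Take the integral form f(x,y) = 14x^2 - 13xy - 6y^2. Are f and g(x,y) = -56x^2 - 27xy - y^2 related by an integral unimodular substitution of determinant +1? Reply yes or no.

D₁ = 505, D₂ = 505
river cycle of f (length 8): (-6, 13, 14), (14, 15, -5), (-5, 15, 14), (14, 13, -6), (-6, 11, 16), (16, 21, -1), (-1, 21, 16), (16, 11, -6)
river cycle of g (length 8): (-1, 21, 16), (16, 11, -6), (-6, 13, 14), (14, 15, -5), (-5, 15, 14), (14, 13, -6), (-6, 11, 16), (16, 21, -1)
cycles coincide ⇒ equivalent

yes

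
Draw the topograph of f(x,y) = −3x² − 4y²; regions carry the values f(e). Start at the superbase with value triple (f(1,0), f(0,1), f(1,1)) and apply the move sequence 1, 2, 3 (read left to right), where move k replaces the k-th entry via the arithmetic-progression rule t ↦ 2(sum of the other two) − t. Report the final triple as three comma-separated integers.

start (-3,-4,-7) = (f(1,0),f(0,1),f(1,1))
replace slot 1: 2·((-4)+(-7)) − (-3) = -19 → (-19,-4,-7)
replace slot 2: 2·((-19)+(-7)) − (-4) = -48 → (-19,-48,-7)
replace slot 3: 2·((-19)+(-48)) − (-7) = -127 → (-19,-48,-127)

-19,-48,-127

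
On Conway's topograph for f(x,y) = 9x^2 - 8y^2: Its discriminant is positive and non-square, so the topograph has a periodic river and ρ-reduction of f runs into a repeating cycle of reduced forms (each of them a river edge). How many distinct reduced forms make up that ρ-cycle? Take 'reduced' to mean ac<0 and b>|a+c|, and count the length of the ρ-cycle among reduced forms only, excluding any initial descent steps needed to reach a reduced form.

D = 288, ⌊√D⌋ = 16
descent: ρ → (-8,16,1)  [lands on river]
river: ρ → (1,16,-8)
ρ-cycle length = 2 (tail of 1 descent step not counted)

2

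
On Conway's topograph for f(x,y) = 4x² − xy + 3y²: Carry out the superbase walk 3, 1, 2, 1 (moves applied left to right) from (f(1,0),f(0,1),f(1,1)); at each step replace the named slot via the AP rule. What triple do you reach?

start (4,3,6) = (f(1,0),f(0,1),f(1,1))
replace slot 3: 2·(4+3) − 6 = 8 → (4,3,8)
replace slot 1: 2·(3+8) − 4 = 18 → (18,3,8)
replace slot 2: 2·(18+8) − 3 = 49 → (18,49,8)
replace slot 1: 2·(49+8) − 18 = 96 → (96,49,8)

96,49,8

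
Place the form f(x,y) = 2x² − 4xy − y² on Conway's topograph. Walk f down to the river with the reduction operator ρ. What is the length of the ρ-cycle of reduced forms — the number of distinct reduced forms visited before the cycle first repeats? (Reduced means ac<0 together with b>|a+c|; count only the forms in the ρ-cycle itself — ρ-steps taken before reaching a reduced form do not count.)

D = 24, ⌊√D⌋ = 4
descent: ρ → (-1,4,2)  [lands on river]
river: ρ → (2,4,-1)
ρ-cycle length = 2 (tail of 1 descent step not counted)

2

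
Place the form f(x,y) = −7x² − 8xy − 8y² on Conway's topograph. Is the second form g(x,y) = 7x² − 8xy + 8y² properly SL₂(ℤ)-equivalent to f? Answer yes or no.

D₁ = -160, D₂ = -160
f is negative-definite; reduce −f:
−f: translate: b→-6 (≡8 mod 14), so (7,8,8)→(7,-6,7)
−f: flip: (7,-6,7)→(7,6,7)
−f: reduced (well bottom): (7,6,7) with a≤c, −a<b≤a
flip sign back: reduced form of f is (-7,-6,-7)
g: translate: b→6 (≡-8 mod 14), so (7,-8,8)→(7,6,7)
g: reduced (well bottom): (7,6,7) with a≤c, −a<b≤a
reduced forms (-7, -6, -7) vs (7, 6, 7) ⇒ inequivalent

no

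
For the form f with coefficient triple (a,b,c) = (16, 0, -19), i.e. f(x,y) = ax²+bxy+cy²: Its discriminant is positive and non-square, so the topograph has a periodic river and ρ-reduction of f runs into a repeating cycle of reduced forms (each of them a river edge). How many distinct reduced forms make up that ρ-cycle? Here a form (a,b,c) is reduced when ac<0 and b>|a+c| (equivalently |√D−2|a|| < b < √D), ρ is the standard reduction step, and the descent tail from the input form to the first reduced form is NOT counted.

D = 1216, ⌊√D⌋ = 34
descent: ρ → (-19,0,16)
descent: ρ → (16,32,-3)  [lands on river]
river: ρ → (-3,34,5)
river: ρ → (5,26,-27)
river: ρ → (-27,28,4)
river: ρ → (4,28,-27)
river: ρ → (-27,26,5)
river: ρ → (5,34,-3)
river: ρ → (-3,32,16)
ρ-cycle length = 8 (tail of 2 descent steps not counted)

8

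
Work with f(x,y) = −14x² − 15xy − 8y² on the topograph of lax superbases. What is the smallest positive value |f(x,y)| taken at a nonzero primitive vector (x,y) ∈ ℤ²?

translate: b→-13 (≡15 mod 28), so (14,15,8)→(14,-13,7)
flip: (14,-13,7)→(7,13,14)
translate: b→-1 (≡13 mod 14), so (7,13,14)→(7,-1,8)
reduced (well bottom): (7,-1,8) with a≤c, −a<b≤a
well minimum |f| = |-7| = 7 (negative-definite)

7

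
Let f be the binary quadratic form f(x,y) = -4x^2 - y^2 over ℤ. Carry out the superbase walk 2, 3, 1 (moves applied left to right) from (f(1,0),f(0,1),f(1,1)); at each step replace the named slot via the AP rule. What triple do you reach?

start (-4,-1,-5) = (f(1,0),f(0,1),f(1,1))
replace slot 2: 2·((-4)+(-5)) − (-1) = -17 → (-4,-17,-5)
replace slot 3: 2·((-4)+(-17)) − (-5) = -37 → (-4,-17,-37)
replace slot 1: 2·((-17)+(-37)) − (-4) = -104 → (-104,-17,-37)

-104,-17,-37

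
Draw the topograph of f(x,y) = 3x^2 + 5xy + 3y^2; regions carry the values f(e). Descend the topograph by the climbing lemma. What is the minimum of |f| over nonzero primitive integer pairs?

translate: b→-1 (≡5 mod 6), so (3,5,3)→(3,-1,1)
flip: (3,-1,1)→(1,1,3)
reduced (well bottom): (1,1,3) with a≤c, −a<b≤a
well minimum = a = 1

1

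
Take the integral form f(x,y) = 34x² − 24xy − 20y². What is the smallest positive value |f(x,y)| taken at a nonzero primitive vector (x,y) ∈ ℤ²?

descent: ρ → (-20,24,34)  [lands on river]
river: ρ → (34,44,-10)
river: ρ → (-10,56,4)
river: ρ → (4,56,-10)
river: ρ → (-10,44,34)
river: ρ → (34,24,-20)
river: ρ → (-20,56,2)
river: ρ → (2,56,-20)
closes: descent 1, river 8
min |a| on river = 2

2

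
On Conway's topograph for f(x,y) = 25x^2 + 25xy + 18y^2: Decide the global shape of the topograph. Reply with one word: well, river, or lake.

D = b²−4ac = 25² − 4·25·18 = -1175
D < 0 ⇒ definite ⇒ every region one sign ⇒ single well

well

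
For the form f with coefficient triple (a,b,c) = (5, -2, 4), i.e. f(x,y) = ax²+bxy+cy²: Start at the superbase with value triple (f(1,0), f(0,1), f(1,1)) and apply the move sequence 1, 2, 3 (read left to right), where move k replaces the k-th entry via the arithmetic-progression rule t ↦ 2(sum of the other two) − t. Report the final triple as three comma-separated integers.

start (5,4,7) = (f(1,0),f(0,1),f(1,1))
replace slot 1: 2·(4+7) − 5 = 17 → (17,4,7)
replace slot 2: 2·(17+7) − 4 = 44 → (17,44,7)
replace slot 3: 2·(17+44) − 7 = 115 → (17,44,115)

17,44,115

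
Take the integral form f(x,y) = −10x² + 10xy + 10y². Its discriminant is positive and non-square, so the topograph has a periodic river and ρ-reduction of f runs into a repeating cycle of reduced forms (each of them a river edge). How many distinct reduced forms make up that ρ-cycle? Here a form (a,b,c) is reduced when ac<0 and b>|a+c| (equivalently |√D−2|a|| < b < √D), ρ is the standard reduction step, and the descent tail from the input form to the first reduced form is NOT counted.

D = 500, ⌊√D⌋ = 22
river: ρ → (10,10,-10)
river: ρ → (-10,10,10)
ρ-cycle length = 2 (tail of 0 descent steps not counted)

2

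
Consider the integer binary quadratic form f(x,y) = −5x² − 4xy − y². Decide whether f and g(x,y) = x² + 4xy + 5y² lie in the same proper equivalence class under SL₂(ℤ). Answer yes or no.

D₁ = -4, D₂ = -4
f is negative-definite; reduce −f:
−f: flip: (5,4,1)→(1,-4,5)
−f: translate: b→0 (≡-4 mod 2), so (1,-4,5)→(1,0,1)
−f: reduced (well bottom): (1,0,1) with a≤c, −a<b≤a
flip sign back: reduced form of f is (-1,0,-1)
g: translate: b→0 (≡4 mod 2), so (1,4,5)→(1,0,1)
g: reduced (well bottom): (1,0,1) with a≤c, −a<b≤a
reduced forms (-1, 0, -1) vs (1, 0, 1) ⇒ inequivalent

no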